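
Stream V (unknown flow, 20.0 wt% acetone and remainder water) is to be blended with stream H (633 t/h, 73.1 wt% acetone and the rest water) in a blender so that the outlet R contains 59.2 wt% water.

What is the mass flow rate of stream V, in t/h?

Let V be the unknown flow. Total out = 633 + V.
water balance: 170.28 + 0.800·V = 0.592·(633 + V)
(0.800 − 0.592)·V = 0.592×633 − 170.28 = 204.46
V = 204.46 / 0.208 = 982.98 t/h

983 t/h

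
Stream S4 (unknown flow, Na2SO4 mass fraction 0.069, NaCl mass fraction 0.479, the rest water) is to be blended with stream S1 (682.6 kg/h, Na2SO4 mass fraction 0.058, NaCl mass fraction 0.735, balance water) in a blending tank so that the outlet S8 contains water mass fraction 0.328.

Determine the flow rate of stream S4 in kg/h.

666.1 kg/h

Let S4 be the unknown flow. Total out = 682.6 + S4.
water balance: 141.3 + 0.452·S4 = 0.328·(682.6 + S4)
(0.452 − 0.328)·S4 = 0.328×682.6 − 141.3 = 82.595
S4 = 82.595 / 0.124 = 666.09 kg/h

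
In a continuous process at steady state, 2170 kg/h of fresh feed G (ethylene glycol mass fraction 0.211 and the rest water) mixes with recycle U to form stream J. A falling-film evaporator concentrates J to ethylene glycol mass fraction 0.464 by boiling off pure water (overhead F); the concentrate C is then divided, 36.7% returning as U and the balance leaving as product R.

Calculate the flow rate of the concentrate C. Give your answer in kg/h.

1559 kg/h

Overall ethylene glycol balance (none leaves overhead): ethylene glycol in fresh feed = ethylene glycol in product, i.e. 2170×0.211 = (1−0.367)·C·0.464.
C = 457.87/(0.464×0.633) = 1558.9 kg/h.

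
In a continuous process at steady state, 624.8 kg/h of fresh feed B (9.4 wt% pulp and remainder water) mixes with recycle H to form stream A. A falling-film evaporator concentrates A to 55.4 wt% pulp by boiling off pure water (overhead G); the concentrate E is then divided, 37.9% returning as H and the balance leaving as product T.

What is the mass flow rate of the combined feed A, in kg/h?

Overall pulp balance (none leaves overhead): pulp in fresh feed = pulp in product, i.e. 624.8×0.094 = (1−0.379)·E·0.554.
E = 58.731/(0.554×0.621) = 170.71 kg/h.
Recycle H = 0.379×170.71 = 64.7 kg/h.
Combined feed A = 624.8 + 64.7 = 689.5 kg/h.

689.5 kg/h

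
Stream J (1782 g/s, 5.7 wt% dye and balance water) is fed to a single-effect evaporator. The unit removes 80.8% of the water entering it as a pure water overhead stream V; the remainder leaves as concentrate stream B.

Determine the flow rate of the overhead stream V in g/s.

water entering = 1782×0.943 = 1680.4 g/s; overhead removed = 0.808×1680.4 = 1357.8 g/s.

1358 g/s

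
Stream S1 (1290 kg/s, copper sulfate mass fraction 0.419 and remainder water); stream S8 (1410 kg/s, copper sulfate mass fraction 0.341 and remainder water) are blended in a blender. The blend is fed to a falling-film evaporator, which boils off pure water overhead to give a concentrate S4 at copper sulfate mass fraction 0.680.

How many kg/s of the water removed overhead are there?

copper sulfate entering = 1290×0.419 + 1410×0.341 = 1021.3 kg/s.
All copper sulfate reports to S4, so S4 = 1021.3/0.680 = 1501.9 kg/s.
Total feed = 2700 kg/s; overhead = 2700 − 1501.9 = 1198.1 kg/s.

1198 kg/s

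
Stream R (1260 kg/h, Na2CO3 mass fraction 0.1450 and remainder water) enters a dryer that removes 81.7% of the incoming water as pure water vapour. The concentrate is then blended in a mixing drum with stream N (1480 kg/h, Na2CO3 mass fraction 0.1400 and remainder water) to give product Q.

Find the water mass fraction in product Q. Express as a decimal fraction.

0.7904

Vapour removed = 0.817×0.855×1260 = 880.15 kg/h; concentrate = 379.85 kg/h.
water reaching the mixer = 197.15 (from concentrate) + 1480×0.860 = 1469.9 kg/h.
Product flow = 379.85 + 1480 = 1859.8 kg/h; water fraction = 0.7904.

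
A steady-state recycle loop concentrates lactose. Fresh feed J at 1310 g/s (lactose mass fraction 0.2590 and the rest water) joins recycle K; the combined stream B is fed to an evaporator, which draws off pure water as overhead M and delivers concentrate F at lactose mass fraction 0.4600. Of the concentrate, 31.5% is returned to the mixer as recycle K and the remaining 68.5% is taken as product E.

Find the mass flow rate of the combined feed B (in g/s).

1649 g/s

Overall lactose balance (none leaves overhead): lactose in fresh feed = lactose in product, i.e. 1310×0.259 = (1−0.315)·F·0.460.
F = 339.29/(0.460×0.685) = 1076.8 g/s.
Recycle K = 0.315×1076.8 = 339.18 g/s.
Combined feed B = 1310 + 339.18 = 1649.2 g/s.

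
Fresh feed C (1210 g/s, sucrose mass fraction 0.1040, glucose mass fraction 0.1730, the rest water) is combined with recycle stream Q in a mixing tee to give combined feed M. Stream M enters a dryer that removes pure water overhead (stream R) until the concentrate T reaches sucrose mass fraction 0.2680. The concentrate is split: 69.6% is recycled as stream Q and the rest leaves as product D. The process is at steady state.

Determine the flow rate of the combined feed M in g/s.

Overall sucrose balance (none leaves overhead): sucrose in fresh feed = sucrose in product, i.e. 1210×0.104 = (1−0.696)·T·0.268.
T = 125.84/(0.268×0.304) = 1544.6 g/s.
Recycle Q = 0.696×1544.6 = 1075 g/s.
Combined feed M = 1210 + 1075 = 2285 g/s.

2285 g/s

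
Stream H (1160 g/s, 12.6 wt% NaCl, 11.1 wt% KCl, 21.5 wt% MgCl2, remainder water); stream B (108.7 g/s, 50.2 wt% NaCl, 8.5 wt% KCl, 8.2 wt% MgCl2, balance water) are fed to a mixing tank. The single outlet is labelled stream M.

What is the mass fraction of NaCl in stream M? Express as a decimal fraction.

Total flow out = 1160 + 108.7 = 1268.7 g/s.
NaCl in = 1160×0.126 + 108.7×0.502 = 200.73 g/s.
NaCl mass fraction in M = 200.73/1268.7 = 0.1582.

0.1582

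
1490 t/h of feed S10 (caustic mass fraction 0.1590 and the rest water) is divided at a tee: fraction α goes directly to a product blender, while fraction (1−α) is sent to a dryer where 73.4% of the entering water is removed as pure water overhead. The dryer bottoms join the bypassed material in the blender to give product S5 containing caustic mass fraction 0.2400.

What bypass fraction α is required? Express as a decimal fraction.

0.453

All 1490×0.159 = 236.91 t/h of caustic reaches S5, so S5 = 236.91/0.240 = 987.12 t/h and vapour = 502.88 t/h.
The evaporator receives (1−α)·1490 of feed at 0.841 water and removes 0.734 of that water:
0.734×0.841×(1−α)×1490 = 502.88
(1−α) = 502.88/919.77 = 0.5467;  α = 0.4533.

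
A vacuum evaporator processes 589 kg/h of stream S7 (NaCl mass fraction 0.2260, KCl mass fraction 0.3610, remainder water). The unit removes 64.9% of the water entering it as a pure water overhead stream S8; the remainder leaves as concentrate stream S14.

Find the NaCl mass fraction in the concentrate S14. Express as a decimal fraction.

0.3088

NaCl is not removed: 589×0.226 = 133.11 kg/h of NaCl enters S14.
water entering = 589×0.413 = 243.26 kg/h; overhead removed = 0.649×243.26 = 157.87 kg/h.
Concentrate = 589 − 157.87 = 431.13 kg/h.
Mass fraction = 133.11/431.13 = 0.3088.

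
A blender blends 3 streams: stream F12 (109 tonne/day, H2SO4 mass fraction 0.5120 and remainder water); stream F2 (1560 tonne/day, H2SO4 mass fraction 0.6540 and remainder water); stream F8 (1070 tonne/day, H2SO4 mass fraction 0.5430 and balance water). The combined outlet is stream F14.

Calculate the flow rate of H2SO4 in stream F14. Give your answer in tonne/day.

H2SO4 out = H2SO4 in = 109×0.512 + 1560×0.654 + 1070×0.543 = 1657.1 tonne/day.

1657 tonne/day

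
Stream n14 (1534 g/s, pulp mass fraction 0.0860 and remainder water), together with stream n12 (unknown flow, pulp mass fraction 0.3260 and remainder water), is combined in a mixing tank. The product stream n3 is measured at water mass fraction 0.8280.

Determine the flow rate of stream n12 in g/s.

Let n12 be the unknown flow. Total out = 1534 + n12.
water balance: 1402.1 + 0.674·n12 = 0.828·(1534 + n12)
(0.674 − 0.828)·n12 = 0.828×1534 − 1402.1 = -131.92
n12 = -131.92 / -0.154 = 856.65 g/s

856.6 g/s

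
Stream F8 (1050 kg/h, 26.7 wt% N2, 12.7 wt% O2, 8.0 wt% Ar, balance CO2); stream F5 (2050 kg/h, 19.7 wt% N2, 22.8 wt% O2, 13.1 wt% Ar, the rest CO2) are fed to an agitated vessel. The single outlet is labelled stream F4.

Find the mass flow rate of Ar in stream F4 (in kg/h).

352.6 kg/h

Ar out = Ar in = 1050×0.080 + 2050×0.131 = 352.55 kg/h.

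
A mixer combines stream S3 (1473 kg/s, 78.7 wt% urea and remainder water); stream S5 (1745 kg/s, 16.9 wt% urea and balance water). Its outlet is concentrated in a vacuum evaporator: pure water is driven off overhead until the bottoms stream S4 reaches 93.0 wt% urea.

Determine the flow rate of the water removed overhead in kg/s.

1654 kg/s

urea entering = 1473×0.787 + 1745×0.169 = 1454.2 kg/s.
All urea reports to S4, so S4 = 1454.2/0.930 = 1563.6 kg/s.
Total feed = 3218 kg/s; overhead = 3218 − 1563.6 = 1654.4 kg/s.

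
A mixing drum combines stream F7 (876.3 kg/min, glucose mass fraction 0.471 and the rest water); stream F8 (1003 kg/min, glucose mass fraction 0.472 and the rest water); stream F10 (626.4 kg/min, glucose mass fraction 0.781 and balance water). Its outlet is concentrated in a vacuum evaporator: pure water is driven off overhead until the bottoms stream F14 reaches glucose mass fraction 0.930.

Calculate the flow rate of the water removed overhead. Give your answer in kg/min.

1027 kg/min

glucose entering = 876.3×0.471 + 1003×0.472 + 626.4×0.781 = 1375.4 kg/min.
All glucose reports to F14, so F14 = 1375.4/0.930 = 1478.9 kg/min.
Total feed = 2505.7 kg/min; overhead = 2505.7 − 1478.9 = 1026.8 kg/min.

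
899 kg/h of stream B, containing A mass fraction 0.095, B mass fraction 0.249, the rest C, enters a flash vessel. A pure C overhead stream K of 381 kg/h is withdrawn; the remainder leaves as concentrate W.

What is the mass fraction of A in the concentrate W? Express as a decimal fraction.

A is not removed: 899×0.095 = 85.405 kg/h of A enters W.
Concentrate = 899 − 381 = 518 kg/h.
Mass fraction = 85.405/518 = 0.165.

0.165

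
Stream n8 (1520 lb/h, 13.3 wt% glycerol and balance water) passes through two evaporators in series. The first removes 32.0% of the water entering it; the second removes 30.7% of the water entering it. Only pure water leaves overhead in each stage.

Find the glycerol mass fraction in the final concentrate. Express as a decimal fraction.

water in feed = 1520×0.867 = 1317.8 lb/h.
After stage 1: water left = (1−0.320)×1317.8 = 896.13; stream total = 1098.3 lb/h.
After stage 2: water left = (1−0.307)×896.13 = 621.02; final concentrate = 823.18 lb/h.
glycerol fraction = 202.16/823.18 = 0.2456.

0.2456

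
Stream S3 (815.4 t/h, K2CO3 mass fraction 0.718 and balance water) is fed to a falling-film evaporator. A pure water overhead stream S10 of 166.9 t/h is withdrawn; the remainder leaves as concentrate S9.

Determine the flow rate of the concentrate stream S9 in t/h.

648.5 t/h

Concentrate = 815.4 − 166.9 = 648.5 t/h.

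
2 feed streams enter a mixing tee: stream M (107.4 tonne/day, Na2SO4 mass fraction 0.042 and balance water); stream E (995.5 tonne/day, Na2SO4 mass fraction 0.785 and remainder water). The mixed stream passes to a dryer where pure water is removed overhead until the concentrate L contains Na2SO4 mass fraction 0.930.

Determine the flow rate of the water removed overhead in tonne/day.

Na2SO4 entering = 107.4×0.042 + 995.5×0.785 = 785.98 tonne/day.
All Na2SO4 reports to L, so L = 785.98/0.930 = 845.14 tonne/day.
Total feed = 1102.9 tonne/day; overhead = 1102.9 − 845.14 = 257.76 tonne/day.

257.8 tonne/day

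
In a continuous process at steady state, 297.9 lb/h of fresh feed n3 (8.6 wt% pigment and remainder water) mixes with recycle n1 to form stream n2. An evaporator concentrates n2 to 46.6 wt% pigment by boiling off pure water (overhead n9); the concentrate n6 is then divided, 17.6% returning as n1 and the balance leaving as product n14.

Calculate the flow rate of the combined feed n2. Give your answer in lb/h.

309.6 lb/h

Overall pigment balance (none leaves overhead): pigment in fresh feed = pigment in product, i.e. 297.9×0.086 = (1−0.176)·n6·0.466.
n6 = 25.619/(0.466×0.824) = 66.72 lb/h.
Recycle n1 = 0.176×66.72 = 11.743 lb/h.
Combined feed n2 = 297.9 + 11.743 = 309.64 lb/h.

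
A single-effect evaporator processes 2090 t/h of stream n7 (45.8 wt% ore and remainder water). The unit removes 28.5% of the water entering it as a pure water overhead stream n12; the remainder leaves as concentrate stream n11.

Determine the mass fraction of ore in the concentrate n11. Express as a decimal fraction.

0.542

ore is not removed: 2090×0.458 = 957.22 t/h of ore enters n11.
water entering = 2090×0.542 = 1132.8 t/h; overhead removed = 0.285×1132.8 = 322.84 t/h.
Concentrate = 2090 − 322.84 = 1767.2 t/h.
Mass fraction = 957.22/1767.2 = 0.542.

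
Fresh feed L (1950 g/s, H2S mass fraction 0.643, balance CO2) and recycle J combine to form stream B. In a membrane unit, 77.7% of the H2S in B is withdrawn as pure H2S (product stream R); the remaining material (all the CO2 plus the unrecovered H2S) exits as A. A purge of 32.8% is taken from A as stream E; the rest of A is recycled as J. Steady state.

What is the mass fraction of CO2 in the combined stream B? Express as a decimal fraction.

0.590

CO2 enters only via L and leaves only via the purge: 1950×0.357 = 0.328×(CO2 in A), and the membrane unit passes all CO2, so CO2 in B = CO2 in A = 2122.4 g/s.
H2S in B: m_A = 1950×0.643 + (1−0.328)·(1−0.777)·m_A, so m_A = 1253.9/0.8501 = 1474.9 g/s.
B = 1474.9 + 2122.4 = 3597.3 g/s.
CO2 fraction in B = 2122.4/3597.3 = 0.590.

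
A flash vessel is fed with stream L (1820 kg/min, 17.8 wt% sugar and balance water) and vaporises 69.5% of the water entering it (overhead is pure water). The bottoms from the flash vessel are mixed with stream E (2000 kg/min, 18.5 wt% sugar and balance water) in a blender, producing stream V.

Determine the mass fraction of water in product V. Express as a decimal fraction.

0.750

Vapour removed = 0.695×0.822×1820 = 1039.7 kg/min; concentrate = 780.25 kg/min.
water reaching the mixer = 456.29 (from concentrate) + 2000×0.815 = 2086.3 kg/min.
Product flow = 780.25 + 2000 = 2780.3 kg/min; water fraction = 0.750.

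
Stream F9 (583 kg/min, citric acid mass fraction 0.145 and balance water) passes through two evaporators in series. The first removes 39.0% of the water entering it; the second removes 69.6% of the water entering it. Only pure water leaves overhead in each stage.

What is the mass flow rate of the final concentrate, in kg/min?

177 kg/min

water in feed = 583×0.855 = 498.46 kg/min.
After stage 1: water left = (1−0.390)×498.46 = 304.06; stream total = 388.6 kg/min.
After stage 2: water left = (1−0.696)×304.06 = 92.435; final concentrate = 176.97 kg/min.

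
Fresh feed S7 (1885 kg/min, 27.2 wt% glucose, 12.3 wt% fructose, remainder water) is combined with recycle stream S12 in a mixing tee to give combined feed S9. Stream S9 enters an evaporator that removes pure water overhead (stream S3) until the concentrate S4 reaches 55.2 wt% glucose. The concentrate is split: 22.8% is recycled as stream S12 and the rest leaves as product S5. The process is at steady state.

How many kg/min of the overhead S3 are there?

956.2 kg/min

Overall glucose balance (none leaves overhead): glucose in fresh feed = glucose in product, i.e. 1885×0.272 = (1−0.228)·S4·0.552.
S4 = 512.72/(0.552×0.772) = 1203.2 kg/min.
Recycle S12 = 0.228×1203.2 = 274.32 kg/min.
Combined feed S9 = 1885 + 274.32 = 2159.3 kg/min.
Overhead S3 = S9 − S4 = 2159.3 − 1203.2 = 956.16 kg/min.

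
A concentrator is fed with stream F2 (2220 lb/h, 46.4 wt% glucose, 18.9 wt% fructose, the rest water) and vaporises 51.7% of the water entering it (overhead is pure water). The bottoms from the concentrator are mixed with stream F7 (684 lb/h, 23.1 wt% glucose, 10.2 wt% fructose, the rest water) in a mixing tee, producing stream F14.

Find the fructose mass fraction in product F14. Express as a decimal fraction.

0.195

Vapour removed = 0.517×0.347×2220 = 398.27 lb/h; concentrate = 1821.7 lb/h.
fructose reaching the mixer = 419.58 (from concentrate) + 684×0.102 = 489.35 lb/h.
Product flow = 1821.7 + 684 = 2505.7 lb/h; fructose fraction = 0.195.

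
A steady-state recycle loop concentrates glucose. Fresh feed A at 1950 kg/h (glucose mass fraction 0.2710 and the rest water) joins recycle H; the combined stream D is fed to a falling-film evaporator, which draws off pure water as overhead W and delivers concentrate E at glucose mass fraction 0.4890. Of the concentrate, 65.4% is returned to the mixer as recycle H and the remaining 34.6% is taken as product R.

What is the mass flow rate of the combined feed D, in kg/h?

Overall glucose balance (none leaves overhead): glucose in fresh feed = glucose in product, i.e. 1950×0.271 = (1−0.654)·E·0.489.
E = 528.45/(0.489×0.346) = 3123.3 kg/h.
Recycle H = 0.654×3123.3 = 2042.7 kg/h.
Combined feed D = 1950 + 2042.7 = 3992.7 kg/h.

3993 kg/h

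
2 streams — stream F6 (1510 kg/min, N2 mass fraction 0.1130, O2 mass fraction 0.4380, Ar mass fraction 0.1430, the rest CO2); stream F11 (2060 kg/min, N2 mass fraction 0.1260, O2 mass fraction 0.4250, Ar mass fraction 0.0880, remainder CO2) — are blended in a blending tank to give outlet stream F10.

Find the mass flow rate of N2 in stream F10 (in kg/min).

430.2 kg/min

N2 out = N2 in = 1510×0.113 + 2060×0.126 = 430.19 kg/min.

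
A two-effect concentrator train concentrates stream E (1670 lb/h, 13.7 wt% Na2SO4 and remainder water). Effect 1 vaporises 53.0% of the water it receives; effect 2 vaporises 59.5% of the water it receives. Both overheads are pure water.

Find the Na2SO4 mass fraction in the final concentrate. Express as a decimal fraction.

0.455

water in feed = 1670×0.863 = 1441.2 lb/h.
After stage 1: water left = (1−0.530)×1441.2 = 677.37; stream total = 906.16 lb/h.
After stage 2: water left = (1−0.595)×677.37 = 274.33; final concentrate = 503.12 lb/h.
Na2SO4 fraction = 228.79/503.12 = 0.455.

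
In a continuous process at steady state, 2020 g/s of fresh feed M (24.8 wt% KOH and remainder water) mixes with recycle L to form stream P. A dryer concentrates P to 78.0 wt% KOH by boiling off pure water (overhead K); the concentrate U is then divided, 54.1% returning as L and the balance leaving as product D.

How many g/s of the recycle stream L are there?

757 g/s

Overall KOH balance (none leaves overhead): KOH in fresh feed = KOH in product, i.e. 2020×0.248 = (1−0.541)·U·0.780.
U = 500.96/(0.780×0.459) = 1399.3 g/s.
Recycle L = 0.541×1399.3 = 757 g/s.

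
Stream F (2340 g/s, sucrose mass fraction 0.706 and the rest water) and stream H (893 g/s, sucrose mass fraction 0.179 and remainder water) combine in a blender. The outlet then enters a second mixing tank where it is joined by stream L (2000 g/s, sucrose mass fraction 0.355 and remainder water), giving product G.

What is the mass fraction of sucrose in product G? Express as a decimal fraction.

Overall, product flow = 5233 g/s.
sucrose in = 2340×0.706 + 893×0.179 + 2000×0.355 = 2521.9 g/s.
sucrose fraction in G = 0.482.

0.482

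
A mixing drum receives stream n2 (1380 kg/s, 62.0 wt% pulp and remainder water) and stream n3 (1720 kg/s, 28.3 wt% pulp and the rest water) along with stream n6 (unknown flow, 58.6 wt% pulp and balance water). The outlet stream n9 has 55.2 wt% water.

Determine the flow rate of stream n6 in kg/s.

Let n6 be the unknown flow. Total out = 3100 + n6.
water balance: 1757.6 + 0.414·n6 = 0.552·(3100 + n6)
(0.414 − 0.552)·n6 = 0.552×3100 − 1757.6 = -46.44
n6 = -46.44 / -0.138 = 336.52 kg/s

336.5 kg/s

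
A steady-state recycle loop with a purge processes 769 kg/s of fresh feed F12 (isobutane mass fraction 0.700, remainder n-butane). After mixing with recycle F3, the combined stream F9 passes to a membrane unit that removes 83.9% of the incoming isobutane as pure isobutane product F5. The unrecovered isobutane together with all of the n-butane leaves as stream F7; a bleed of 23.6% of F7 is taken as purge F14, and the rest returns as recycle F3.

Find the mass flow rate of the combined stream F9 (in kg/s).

1591 kg/s

n-butane enters only via F12 and leaves only via the purge: 769×0.300 = 0.236×(n-butane in F7), and the membrane unit passes all n-butane, so n-butane in F9 = n-butane in F7 = 977.54 kg/s.
isobutane in F9: m_A = 769×0.700 + (1−0.236)·(1−0.839)·m_A, so m_A = 538.3/0.8770 = 613.8 kg/s.
F9 = 613.8 + 977.54 = 1591.3 kg/s.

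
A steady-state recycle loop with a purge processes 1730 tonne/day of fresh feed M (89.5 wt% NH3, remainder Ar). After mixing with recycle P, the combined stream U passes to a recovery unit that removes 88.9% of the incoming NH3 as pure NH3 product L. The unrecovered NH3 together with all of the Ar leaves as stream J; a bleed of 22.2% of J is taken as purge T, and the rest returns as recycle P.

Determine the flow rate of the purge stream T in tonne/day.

223.4 tonne/day

Ar enters only via M and leaves only via the purge: 1730×0.105 = 0.222×(Ar in J), and the recovery unit passes all Ar, so Ar in U = Ar in J = 818.24 tonne/day.
NH3 in U: m_A = 1730×0.895 + (1−0.222)·(1−0.889)·m_A, so m_A = 1548.4/0.9136 = 1694.7 tonne/day.
J = (1−0.889)×1694.7 + 818.24 = 1006.4 tonne/day.
Purge T = 0.222×1006.4 = 223.41 tonne/day.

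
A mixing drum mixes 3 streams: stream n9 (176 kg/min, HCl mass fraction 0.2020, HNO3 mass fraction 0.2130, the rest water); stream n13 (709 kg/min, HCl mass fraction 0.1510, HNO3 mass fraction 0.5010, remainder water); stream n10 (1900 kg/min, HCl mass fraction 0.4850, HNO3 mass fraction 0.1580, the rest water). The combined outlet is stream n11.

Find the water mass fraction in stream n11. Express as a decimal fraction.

Total flow out = 176 + 709 + 1900 = 2785 kg/min.
water in = 176×0.585 + 709×0.348 + 1900×0.357 = 1028 kg/min.
water mass fraction in n11 = 1028/2785 = 0.3691.

0.3691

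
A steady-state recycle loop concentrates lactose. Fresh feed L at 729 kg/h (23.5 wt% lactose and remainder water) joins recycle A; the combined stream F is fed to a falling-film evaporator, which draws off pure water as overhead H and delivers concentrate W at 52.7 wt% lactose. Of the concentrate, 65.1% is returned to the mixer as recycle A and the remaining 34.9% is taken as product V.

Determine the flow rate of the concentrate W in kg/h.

Overall lactose balance (none leaves overhead): lactose in fresh feed = lactose in product, i.e. 729×0.235 = (1−0.651)·W·0.527.
W = 171.31/(0.527×0.349) = 931.45 kg/h.

931.4 kg/h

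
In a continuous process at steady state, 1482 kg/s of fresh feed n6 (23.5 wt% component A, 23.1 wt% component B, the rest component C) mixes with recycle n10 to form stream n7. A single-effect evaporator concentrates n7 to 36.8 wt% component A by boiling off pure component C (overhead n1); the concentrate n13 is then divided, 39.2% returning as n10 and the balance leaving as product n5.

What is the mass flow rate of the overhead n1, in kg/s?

535.6 kg/s

Overall component A balance (none leaves overhead): component A in fresh feed = component A in product, i.e. 1482×0.235 = (1−0.392)·n13·0.368.
n13 = 348.27/(0.368×0.608) = 1556.6 kg/s.
Recycle n10 = 0.392×1556.6 = 610.17 kg/s.
Combined feed n7 = 1482 + 610.17 = 2092.2 kg/s.
Overhead n1 = n7 − n13 = 2092.2 − 1556.6 = 535.61 kg/s.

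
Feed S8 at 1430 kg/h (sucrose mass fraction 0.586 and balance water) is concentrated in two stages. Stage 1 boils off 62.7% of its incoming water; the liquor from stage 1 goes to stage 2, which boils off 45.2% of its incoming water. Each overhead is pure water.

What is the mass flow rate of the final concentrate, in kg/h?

959 kg/h

water in feed = 1430×0.414 = 592.02 kg/h.
After stage 1: water left = (1−0.627)×592.02 = 220.82; stream total = 1058.8 kg/h.
After stage 2: water left = (1−0.452)×220.82 = 121.01; final concentrate = 958.99 kg/h.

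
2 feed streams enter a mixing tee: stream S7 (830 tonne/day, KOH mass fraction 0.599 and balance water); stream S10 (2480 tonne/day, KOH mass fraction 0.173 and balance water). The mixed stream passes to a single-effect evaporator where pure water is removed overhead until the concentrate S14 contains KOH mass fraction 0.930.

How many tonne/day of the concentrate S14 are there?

KOH entering = 830×0.599 + 2480×0.173 = 926.21 tonne/day.
All KOH reports to S14, so S14 = 926.21/0.930 = 995.92 tonne/day.

995.9 tonne/day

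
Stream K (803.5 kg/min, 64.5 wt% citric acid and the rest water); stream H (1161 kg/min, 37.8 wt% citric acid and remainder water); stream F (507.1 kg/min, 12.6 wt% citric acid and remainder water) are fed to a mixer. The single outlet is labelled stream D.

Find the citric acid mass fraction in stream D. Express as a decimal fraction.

Total flow out = 803.5 + 1161 + 507.1 = 2471.6 kg/min.
citric acid in = 803.5×0.645 + 1161×0.378 + 507.1×0.126 = 1021 kg/min.
citric acid mass fraction in D = 1021/2471.6 = 0.413.

0.413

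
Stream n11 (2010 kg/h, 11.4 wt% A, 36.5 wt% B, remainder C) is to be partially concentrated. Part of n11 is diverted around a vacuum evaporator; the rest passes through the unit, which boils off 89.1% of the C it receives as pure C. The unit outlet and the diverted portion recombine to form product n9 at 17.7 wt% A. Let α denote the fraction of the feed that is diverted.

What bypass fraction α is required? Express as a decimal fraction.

All 2010×0.114 = 229.14 kg/h of A reaches n9, so n9 = 229.14/0.177 = 1294.6 kg/h and vapour = 715.42 kg/h.
The evaporator receives (1−α)·2010 of feed at 0.521 C and removes 0.891 of that C:
0.891×0.521×(1−α)×2010 = 715.42
(1−α) = 715.42/933.06 = 0.7667;  α = 0.2333.

0.233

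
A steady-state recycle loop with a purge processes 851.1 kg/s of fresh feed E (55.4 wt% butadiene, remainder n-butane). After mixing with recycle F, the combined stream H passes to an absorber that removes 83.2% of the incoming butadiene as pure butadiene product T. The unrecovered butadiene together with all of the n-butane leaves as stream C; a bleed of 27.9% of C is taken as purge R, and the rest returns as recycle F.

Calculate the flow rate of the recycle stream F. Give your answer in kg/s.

1046 kg/s

n-butane enters only via E and leaves only via the purge: 851.1×0.446 = 0.279×(n-butane in C), and the absorber passes all n-butane, so n-butane in H = n-butane in C = 1360.5 kg/s.
butadiene in H: m_A = 851.1×0.554 + (1−0.279)·(1−0.832)·m_A, so m_A = 471.51/0.8789 = 536.49 kg/s.
C = (1−0.832)×536.49 + 1360.5 = 1450.7 kg/s.
Recycle F = (1−0.279)×1450.7 = 1045.9 kg/s.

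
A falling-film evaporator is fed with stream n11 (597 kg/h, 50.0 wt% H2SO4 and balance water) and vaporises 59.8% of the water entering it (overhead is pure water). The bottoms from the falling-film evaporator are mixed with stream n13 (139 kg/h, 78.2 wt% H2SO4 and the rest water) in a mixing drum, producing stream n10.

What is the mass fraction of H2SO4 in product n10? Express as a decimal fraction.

Vapour removed = 0.598×0.500×597 = 178.5 kg/h; concentrate = 418.5 kg/h.
H2SO4 reaching the mixer = 298.5 (from concentrate) + 139×0.782 = 407.2 kg/h.
Product flow = 418.5 + 139 = 557.5 kg/h; H2SO4 fraction = 0.730.

0.730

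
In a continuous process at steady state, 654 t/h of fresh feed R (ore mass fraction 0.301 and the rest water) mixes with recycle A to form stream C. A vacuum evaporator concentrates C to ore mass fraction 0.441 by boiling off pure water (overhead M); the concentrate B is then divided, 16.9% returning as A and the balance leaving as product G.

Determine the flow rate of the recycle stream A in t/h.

90.78 t/h

Overall ore balance (none leaves overhead): ore in fresh feed = ore in product, i.e. 654×0.301 = (1−0.169)·B·0.441.
B = 196.85/(0.441×0.831) = 537.16 t/h.
Recycle A = 0.169×537.16 = 90.78 t/h.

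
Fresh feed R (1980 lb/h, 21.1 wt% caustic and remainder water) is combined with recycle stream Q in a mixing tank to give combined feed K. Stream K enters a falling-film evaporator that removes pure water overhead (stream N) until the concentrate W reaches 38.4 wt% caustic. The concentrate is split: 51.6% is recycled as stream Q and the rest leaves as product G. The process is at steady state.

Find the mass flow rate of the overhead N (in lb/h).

Overall caustic balance (none leaves overhead): caustic in fresh feed = caustic in product, i.e. 1980×0.211 = (1−0.516)·W·0.384.
W = 417.78/(0.384×0.484) = 2247.9 lb/h.
Recycle Q = 0.516×2247.9 = 1159.9 lb/h.
Combined feed K = 1980 + 1159.9 = 3139.9 lb/h.
Overhead N = K − W = 3139.9 − 2247.9 = 892.03 lb/h.

892 lb/h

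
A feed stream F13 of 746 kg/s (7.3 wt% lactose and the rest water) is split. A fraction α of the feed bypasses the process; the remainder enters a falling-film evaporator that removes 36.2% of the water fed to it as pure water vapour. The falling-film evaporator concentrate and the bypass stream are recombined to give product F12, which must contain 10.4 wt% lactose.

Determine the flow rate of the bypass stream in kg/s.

83.36 kg/s

All 746×0.073 = 54.458 kg/s of lactose reaches F12, so F12 = 54.458/0.104 = 523.63 kg/s and vapour = 222.37 kg/s.
The evaporator receives (1−α)·746 of feed at 0.927 water and removes 0.362 of that water:
0.362×0.927×(1−α)×746 = 222.37
(1−α) = 222.37/250.34 = 0.8883;  α = 0.1117.
Bypass flow = 0.1117×746 = 83.358 kg/s.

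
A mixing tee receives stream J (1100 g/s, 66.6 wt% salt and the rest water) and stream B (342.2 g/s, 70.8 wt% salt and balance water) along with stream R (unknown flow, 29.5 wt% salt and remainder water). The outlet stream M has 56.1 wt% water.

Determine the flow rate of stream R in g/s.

Let R be the unknown flow. Total out = 1442.2 + R.
water balance: 467.32 + 0.705·R = 0.561·(1442.2 + R)
(0.705 − 0.561)·R = 0.561×1442.2 − 467.32 = 341.75
R = 341.75 / 0.144 = 2373.3 g/s

2373 g/s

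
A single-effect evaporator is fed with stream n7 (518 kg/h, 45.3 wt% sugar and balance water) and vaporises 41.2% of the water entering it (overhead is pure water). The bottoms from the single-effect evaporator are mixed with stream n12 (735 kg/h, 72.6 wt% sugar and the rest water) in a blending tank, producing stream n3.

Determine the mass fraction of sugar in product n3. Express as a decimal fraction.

Vapour removed = 0.412×0.547×518 = 116.74 kg/h; concentrate = 401.26 kg/h.
sugar reaching the mixer = 234.65 (from concentrate) + 735×0.726 = 768.26 kg/h.
Product flow = 401.26 + 735 = 1136.3 kg/h; sugar fraction = 0.676.

0.676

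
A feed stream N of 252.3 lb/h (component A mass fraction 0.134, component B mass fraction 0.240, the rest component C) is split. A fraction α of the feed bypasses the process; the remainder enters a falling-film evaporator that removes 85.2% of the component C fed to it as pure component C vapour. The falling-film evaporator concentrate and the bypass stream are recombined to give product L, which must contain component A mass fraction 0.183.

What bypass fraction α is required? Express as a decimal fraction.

All 252.3×0.134 = 33.808 lb/h of component A reaches L, so L = 33.808/0.183 = 184.74 lb/h and vapour = 67.556 lb/h.
The evaporator receives (1−α)·252.3 of feed at 0.626 component C and removes 0.852 of that component C:
0.852×0.626×(1−α)×252.3 = 67.556
(1−α) = 67.556/134.56 = 0.5020;  α = 0.4980.

0.498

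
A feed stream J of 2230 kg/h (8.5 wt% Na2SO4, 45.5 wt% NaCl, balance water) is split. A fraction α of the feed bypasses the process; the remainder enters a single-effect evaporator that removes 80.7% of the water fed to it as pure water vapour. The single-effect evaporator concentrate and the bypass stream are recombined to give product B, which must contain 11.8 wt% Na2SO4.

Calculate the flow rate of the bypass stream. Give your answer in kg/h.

All 2230×0.085 = 189.55 kg/h of Na2SO4 reaches B, so B = 189.55/0.118 = 1606.4 kg/h and vapour = 623.64 kg/h.
The evaporator receives (1−α)·2230 of feed at 0.460 water and removes 0.807 of that water:
0.807×0.460×(1−α)×2230 = 623.64
(1−α) = 623.64/827.82 = 0.7534;  α = 0.2466.
Bypass flow = 0.2466×2230 = 550.01 kg/h.

550 kg/h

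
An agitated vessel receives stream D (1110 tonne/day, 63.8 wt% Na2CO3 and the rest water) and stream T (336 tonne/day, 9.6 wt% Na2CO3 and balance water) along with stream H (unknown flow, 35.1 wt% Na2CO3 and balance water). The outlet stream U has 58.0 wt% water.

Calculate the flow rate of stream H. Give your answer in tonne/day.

1929 tonne/day

Let H be the unknown flow. Total out = 1446 + H.
water balance: 705.56 + 0.649·H = 0.580·(1446 + H)
(0.649 − 0.580)·H = 0.580×1446 − 705.56 = 133.12
H = 133.12 / 0.069 = 1929.2 tonne/day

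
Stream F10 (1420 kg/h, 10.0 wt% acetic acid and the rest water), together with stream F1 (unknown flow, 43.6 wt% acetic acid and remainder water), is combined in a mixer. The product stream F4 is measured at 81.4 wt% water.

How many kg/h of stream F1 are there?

Let F1 be the unknown flow. Total out = 1420 + F1.
water balance: 1278 + 0.564·F1 = 0.814·(1420 + F1)
(0.564 − 0.814)·F1 = 0.814×1420 − 1278 = -122.12
F1 = -122.12 / -0.250 = 488.48 kg/h

488.5 kg/h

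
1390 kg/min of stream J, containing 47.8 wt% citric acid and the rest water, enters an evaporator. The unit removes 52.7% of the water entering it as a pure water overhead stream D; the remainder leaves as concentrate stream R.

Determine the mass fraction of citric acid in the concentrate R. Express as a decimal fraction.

0.6594

citric acid is not removed: 1390×0.478 = 664.42 kg/min of citric acid enters R.
water entering = 1390×0.522 = 725.58 kg/min; overhead removed = 0.527×725.58 = 382.38 kg/min.
Concentrate = 1390 − 382.38 = 1007.6 kg/min.
Mass fraction = 664.42/1007.6 = 0.6594.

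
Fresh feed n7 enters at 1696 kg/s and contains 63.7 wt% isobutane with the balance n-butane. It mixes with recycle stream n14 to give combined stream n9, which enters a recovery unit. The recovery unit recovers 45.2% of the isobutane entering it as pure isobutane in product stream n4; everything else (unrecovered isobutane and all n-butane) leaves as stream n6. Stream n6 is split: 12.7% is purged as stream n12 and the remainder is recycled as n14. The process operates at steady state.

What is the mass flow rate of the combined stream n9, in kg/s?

6919 kg/s

n-butane enters only via n7 and leaves only via the purge: 1696×0.363 = 0.127×(n-butane in n6), and the recovery unit passes all n-butane, so n-butane in n9 = n-butane in n6 = 4847.6 kg/s.
isobutane in n9: m_A = 1696×0.637 + (1−0.127)·(1−0.452)·m_A, so m_A = 1080.4/0.5216 = 2071.2 kg/s.
n9 = 2071.2 + 4847.6 = 6918.9 kg/s.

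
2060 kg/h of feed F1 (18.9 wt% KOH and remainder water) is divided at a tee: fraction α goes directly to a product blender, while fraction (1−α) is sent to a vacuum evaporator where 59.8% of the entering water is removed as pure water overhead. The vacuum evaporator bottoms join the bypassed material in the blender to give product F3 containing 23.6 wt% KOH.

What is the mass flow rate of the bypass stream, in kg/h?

1214 kg/h

All 2060×0.189 = 389.34 kg/h of KOH reaches F3, so F3 = 389.34/0.236 = 1649.7 kg/h and vapour = 410.25 kg/h.
The evaporator receives (1−α)·2060 of feed at 0.811 water and removes 0.598 of that water:
0.598×0.811×(1−α)×2060 = 410.25
(1−α) = 410.25/999.05 = 0.4106;  α = 0.5894.
Bypass flow = 0.5894×2060 = 1214.1 kg/h.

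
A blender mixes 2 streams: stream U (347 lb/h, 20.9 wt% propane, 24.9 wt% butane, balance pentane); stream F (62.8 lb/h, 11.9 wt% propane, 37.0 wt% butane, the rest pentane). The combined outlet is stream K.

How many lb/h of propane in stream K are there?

propane out = propane in = 347×0.209 + 62.8×0.119 = 79.996 lb/h.

80 lb/h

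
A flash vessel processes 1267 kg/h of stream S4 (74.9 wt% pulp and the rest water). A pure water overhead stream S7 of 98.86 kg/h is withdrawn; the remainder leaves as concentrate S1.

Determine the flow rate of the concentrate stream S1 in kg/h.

1168 kg/h

Concentrate = 1267 − 98.86 = 1168.1 kg/h.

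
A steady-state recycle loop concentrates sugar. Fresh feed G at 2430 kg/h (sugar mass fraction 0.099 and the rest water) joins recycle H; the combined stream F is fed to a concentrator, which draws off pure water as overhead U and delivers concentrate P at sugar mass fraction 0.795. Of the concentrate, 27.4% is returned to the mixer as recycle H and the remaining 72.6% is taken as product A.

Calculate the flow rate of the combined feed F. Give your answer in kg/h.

2544 kg/h

Overall sugar balance (none leaves overhead): sugar in fresh feed = sugar in product, i.e. 2430×0.099 = (1−0.274)·P·0.795.
P = 240.57/(0.795×0.726) = 416.81 kg/h.
Recycle H = 0.274×416.81 = 114.21 kg/h.
Combined feed F = 2430 + 114.21 = 2544.2 kg/h.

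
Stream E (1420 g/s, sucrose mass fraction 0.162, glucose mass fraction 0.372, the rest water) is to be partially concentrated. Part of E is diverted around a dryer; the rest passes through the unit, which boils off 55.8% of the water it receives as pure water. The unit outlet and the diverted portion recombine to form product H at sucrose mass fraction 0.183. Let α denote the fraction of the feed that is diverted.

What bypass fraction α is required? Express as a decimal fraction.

All 1420×0.162 = 230.04 g/s of sucrose reaches H, so H = 230.04/0.183 = 1257 g/s and vapour = 162.95 g/s.
The evaporator receives (1−α)·1420 of feed at 0.466 water and removes 0.558 of that water:
0.558×0.466×(1−α)×1420 = 162.95
(1−α) = 162.95/369.24 = 0.4413;  α = 0.5587.

0.559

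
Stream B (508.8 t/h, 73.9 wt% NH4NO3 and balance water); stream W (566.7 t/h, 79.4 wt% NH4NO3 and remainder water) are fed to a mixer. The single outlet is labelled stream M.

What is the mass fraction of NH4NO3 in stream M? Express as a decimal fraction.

Total flow out = 508.8 + 566.7 = 1075.5 t/h.
NH4NO3 in = 508.8×0.739 + 566.7×0.794 = 825.96 t/h.
NH4NO3 mass fraction in M = 825.96/1075.5 = 0.768.

0.768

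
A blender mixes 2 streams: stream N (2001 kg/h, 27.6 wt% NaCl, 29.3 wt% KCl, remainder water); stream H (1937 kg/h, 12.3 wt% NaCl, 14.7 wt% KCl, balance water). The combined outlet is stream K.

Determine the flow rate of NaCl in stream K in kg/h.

790.5 kg/h

NaCl out = NaCl in = 2001×0.276 + 1937×0.123 = 790.53 kg/h.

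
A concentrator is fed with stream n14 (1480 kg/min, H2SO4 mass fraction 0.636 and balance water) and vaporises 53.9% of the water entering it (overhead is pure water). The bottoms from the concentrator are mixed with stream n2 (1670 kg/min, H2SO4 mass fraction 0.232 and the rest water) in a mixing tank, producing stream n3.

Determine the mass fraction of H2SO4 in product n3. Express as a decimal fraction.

Vapour removed = 0.539×0.364×1480 = 290.37 kg/min; concentrate = 1189.6 kg/min.
H2SO4 reaching the mixer = 941.28 (from concentrate) + 1670×0.232 = 1328.7 kg/min.
Product flow = 1189.6 + 1670 = 2859.6 kg/min; H2SO4 fraction = 0.465.

0.465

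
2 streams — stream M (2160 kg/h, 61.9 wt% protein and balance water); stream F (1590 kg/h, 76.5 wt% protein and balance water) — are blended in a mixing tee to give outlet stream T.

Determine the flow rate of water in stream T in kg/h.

1197 kg/h

water out = water in = 2160×0.381 + 1590×0.235 = 1196.6 kg/h.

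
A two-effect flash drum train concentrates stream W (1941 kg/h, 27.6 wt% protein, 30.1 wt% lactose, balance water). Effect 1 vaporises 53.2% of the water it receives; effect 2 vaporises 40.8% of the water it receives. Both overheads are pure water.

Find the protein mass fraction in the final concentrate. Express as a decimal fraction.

water in feed = 1941×0.423 = 821.04 kg/h.
After stage 1: water left = (1−0.532)×821.04 = 384.25; stream total = 1504.2 kg/h.
After stage 2: water left = (1−0.408)×384.25 = 227.47; final concentrate = 1347.4 kg/h.
protein fraction = 535.72/1347.4 = 0.398.

0.398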